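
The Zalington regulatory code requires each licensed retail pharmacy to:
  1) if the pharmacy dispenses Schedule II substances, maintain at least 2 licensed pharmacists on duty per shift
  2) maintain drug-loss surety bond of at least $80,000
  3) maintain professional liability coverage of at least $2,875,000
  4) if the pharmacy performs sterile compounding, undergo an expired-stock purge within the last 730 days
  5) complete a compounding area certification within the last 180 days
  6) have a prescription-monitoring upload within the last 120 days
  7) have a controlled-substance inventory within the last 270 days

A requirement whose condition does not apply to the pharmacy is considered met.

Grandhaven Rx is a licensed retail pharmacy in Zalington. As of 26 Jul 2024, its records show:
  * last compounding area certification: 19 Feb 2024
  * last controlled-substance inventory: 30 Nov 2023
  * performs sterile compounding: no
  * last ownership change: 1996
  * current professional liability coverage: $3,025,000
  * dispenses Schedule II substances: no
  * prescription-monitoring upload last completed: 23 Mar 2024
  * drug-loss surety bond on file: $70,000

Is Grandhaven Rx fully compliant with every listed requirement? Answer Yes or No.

1. condition 'dispenses Schedule II substances' does not hold → requirement n/a → met
2. drug-loss surety bond $70,000 < $80,000 → not met
3. professional liability coverage $3,025,000 ≥ $2,875,000 → met
4. condition 'performs sterile compounding' does not hold → requirement n/a → met
5. compounding area certification 158 days ago vs limit 180 → met
6. prescription-monitoring upload 125 days ago vs limit 120 → not met
7. controlled-substance inventory 239 days ago vs limit 270 → met
Not met: 2, 6

No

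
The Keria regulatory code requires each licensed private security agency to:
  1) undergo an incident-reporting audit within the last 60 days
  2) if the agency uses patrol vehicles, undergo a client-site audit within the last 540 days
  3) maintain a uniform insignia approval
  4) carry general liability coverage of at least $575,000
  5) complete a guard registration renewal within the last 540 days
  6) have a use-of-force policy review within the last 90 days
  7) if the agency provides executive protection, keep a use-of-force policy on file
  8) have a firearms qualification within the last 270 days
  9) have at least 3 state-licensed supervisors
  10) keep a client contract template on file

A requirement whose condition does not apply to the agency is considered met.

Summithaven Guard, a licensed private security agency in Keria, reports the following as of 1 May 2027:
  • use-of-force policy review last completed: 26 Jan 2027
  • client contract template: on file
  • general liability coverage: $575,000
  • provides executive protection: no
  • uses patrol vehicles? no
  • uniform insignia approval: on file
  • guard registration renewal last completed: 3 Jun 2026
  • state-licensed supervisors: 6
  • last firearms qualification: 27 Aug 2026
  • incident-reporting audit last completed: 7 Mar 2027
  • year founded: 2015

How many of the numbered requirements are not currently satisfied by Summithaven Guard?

1. incident-reporting audit 55 days ago vs limit 60 → met
2. condition 'uses patrol vehicles' does not hold → requirement n/a → met
3. uniform insignia approval present → met
4. general liability coverage $575,000 ≥ $575,000 → met
5. guard registration renewal 332 days ago vs limit 540 → met
6. use-of-force policy review 95 days ago vs limit 90 → not met
7. condition 'provides executive protection' does not hold → requirement n/a → met
8. firearms qualification 247 days ago vs limit 270 → met
9. state-licensed supervisors 6 ≥ 3 → met
10. client contract template present → met
Not met: 1 of 10

1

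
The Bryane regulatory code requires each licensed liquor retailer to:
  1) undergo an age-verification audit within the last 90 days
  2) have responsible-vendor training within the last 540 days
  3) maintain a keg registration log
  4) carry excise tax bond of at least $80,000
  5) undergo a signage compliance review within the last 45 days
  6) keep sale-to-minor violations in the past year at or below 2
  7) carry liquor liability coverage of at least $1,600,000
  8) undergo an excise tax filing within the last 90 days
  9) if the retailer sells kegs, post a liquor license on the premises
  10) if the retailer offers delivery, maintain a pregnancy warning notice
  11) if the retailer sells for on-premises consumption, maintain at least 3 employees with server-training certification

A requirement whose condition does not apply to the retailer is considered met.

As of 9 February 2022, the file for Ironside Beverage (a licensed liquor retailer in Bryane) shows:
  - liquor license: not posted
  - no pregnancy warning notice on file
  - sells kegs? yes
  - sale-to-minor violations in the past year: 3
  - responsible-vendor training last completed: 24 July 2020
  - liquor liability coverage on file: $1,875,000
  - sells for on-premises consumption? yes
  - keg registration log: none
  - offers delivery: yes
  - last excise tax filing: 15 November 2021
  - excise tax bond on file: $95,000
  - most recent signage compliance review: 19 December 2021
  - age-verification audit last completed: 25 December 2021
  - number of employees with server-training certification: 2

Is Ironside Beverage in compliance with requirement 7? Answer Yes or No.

Yes

7. liquor liability coverage $1,875,000 ≥ $1,600,000 → met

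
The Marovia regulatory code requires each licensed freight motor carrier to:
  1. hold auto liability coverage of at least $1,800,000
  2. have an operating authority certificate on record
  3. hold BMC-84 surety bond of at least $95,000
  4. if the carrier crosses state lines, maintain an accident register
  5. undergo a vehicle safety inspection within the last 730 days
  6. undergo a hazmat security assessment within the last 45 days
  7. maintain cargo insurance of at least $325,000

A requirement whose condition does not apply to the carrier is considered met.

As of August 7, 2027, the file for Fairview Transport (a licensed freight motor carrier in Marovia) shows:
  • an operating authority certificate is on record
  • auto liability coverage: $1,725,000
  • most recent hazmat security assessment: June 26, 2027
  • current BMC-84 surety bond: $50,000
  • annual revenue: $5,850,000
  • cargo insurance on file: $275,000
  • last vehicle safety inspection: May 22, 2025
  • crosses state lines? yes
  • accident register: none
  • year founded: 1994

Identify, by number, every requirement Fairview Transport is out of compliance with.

1. auto liability coverage $1,725,000 < $1,800,000 → not met
2. operating authority certificate present → met
3. BMC-84 surety bond $50,000 < $95,000 → not met
4. condition 'crosses state lines' holds; accident register absent → not met
5. vehicle safety inspection 807 days ago vs limit 730 → not met
6. hazmat security assessment 42 days ago vs limit 45 → met
7. cargo insurance $275,000 < $325,000 → not met
Not met: 1, 3, 4, 5, 7

1, 3, 4, 5, 7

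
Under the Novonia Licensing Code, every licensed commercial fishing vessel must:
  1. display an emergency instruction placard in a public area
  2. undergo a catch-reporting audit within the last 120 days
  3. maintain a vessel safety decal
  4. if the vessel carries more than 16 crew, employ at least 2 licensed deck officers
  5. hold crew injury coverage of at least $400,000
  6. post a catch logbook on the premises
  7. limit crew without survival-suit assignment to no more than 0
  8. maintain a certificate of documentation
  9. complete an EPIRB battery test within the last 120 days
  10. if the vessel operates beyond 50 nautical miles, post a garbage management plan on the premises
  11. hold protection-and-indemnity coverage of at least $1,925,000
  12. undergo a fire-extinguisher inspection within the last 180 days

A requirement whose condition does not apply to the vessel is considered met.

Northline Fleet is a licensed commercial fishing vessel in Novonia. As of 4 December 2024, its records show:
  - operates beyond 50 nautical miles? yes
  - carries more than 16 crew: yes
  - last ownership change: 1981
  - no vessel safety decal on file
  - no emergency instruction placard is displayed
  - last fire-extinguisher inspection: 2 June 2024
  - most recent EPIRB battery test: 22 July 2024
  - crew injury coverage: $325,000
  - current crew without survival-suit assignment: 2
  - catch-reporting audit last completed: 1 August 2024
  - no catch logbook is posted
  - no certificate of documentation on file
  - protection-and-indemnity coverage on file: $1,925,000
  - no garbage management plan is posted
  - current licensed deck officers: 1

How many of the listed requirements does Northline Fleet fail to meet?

11

1. emergency instruction placard absent → not met
2. catch-reporting audit 125 days ago vs limit 120 → not met
3. vessel safety decal absent → not met
4. condition 'carries more than 16 crew' holds; licensed deck officers 1 < 2 → not met
5. crew injury coverage $325,000 < $400,000 → not met
6. catch logbook absent → not met
7. crew without survival-suit assignment 2 > 0 → not met
8. certificate of documentation absent → not met
9. EPIRB battery test 135 days ago vs limit 120 → not met
10. condition 'operates beyond 50 nautical miles' holds; garbage management plan absent → not met
11. protection-and-indemnity coverage $1,925,000 ≥ $1,925,000 → met
12. fire-extinguisher inspection 185 days ago vs limit 180 → not met
Not met: 11 of 12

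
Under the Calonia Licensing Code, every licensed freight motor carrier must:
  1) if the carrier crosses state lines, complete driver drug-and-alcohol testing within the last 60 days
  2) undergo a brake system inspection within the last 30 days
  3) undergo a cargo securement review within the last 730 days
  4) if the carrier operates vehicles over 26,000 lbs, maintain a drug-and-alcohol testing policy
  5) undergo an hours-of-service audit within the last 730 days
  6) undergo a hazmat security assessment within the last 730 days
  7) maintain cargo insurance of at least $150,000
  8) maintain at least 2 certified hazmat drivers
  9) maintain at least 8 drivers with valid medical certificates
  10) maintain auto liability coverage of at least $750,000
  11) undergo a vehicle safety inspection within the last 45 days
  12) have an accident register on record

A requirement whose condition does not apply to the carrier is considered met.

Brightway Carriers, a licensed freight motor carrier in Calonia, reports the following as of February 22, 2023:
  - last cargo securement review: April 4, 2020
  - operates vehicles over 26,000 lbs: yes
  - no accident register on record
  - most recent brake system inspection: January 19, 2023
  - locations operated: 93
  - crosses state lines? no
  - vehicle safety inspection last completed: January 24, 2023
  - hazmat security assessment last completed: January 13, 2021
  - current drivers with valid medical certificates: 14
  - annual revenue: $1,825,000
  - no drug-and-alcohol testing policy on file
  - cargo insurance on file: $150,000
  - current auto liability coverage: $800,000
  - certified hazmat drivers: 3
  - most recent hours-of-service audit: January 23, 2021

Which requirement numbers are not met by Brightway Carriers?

2, 3, 4, 5, 6, 12

1. condition 'crosses state lines' does not hold → requirement n/a → met
2. brake system inspection 34 days ago vs limit 30 → not met
3. cargo securement review 1054 days ago vs limit 730 → not met
4. condition 'operates vehicles over 26,000 lbs' holds; drug-and-alcohol testing policy absent → not met
5. hours-of-service audit 760 days ago vs limit 730 → not met
6. hazmat security assessment 770 days ago vs limit 730 → not met
7. cargo insurance $150,000 ≥ $150,000 → met
8. certified hazmat drivers 3 ≥ 2 → met
9. drivers with valid medical certificates 14 ≥ 8 → met
10. auto liability coverage $800,000 ≥ $750,000 → met
11. vehicle safety inspection 29 days ago vs limit 45 → met
12. accident register absent → not met
Not met: 2, 3, 4, 5, 6, 12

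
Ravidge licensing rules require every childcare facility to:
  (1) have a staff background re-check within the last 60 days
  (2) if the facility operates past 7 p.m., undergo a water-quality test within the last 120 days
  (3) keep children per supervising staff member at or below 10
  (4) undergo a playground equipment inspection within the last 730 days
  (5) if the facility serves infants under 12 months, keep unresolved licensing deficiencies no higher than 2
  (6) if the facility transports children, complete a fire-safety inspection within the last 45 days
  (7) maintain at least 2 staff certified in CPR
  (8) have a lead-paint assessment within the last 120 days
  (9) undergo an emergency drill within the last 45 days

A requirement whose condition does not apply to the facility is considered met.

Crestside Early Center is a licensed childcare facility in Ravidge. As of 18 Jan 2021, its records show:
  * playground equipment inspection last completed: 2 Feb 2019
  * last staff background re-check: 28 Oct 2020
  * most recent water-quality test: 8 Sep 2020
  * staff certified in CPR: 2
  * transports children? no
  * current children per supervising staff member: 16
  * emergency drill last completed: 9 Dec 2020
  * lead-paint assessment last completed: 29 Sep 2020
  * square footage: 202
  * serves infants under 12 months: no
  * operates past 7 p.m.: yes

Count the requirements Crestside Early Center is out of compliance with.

1. staff background re-check 82 days ago vs limit 60 → not met
2. condition 'operates past 7 p.m.' holds; water-quality test 132 days ago vs limit 120 → not met
3. children per supervising staff member 16 > 10 → not met
4. playground equipment inspection 716 days ago vs limit 730 → met
5. condition 'serves infants under 12 months' does not hold → requirement n/a → met
6. condition 'transports children' does not hold → requirement n/a → met
7. staff certified in CPR 2 ≥ 2 → met
8. lead-paint assessment 111 days ago vs limit 120 → met
9. emergency drill 40 days ago vs limit 45 → met
Not met: 3 of 9

3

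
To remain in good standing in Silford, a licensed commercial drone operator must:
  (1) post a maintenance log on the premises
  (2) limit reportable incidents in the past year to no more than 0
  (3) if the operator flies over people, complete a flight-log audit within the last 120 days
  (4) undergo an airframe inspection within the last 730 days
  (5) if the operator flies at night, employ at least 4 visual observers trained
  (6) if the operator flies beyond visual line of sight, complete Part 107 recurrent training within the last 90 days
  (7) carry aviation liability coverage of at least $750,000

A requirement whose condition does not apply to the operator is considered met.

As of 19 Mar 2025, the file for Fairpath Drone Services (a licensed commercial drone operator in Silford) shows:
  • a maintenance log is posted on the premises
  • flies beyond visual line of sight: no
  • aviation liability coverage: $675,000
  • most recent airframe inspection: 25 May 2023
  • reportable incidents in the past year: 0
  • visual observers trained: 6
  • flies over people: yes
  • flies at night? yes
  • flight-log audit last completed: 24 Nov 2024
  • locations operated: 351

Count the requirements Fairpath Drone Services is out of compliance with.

1

1. maintenance log present → met
2. reportable incidents in the past year 0 ≤ 0 → met
3. condition 'flies over people' holds; flight-log audit 115 days ago vs limit 120 → met
4. airframe inspection 664 days ago vs limit 730 → met
5. condition 'flies at night' holds; visual observers trained 6 ≥ 4 → met
6. condition 'flies beyond visual line of sight' does not hold → requirement n/a → met
7. aviation liability coverage $675,000 < $750,000 → not met
Not met: 1 of 7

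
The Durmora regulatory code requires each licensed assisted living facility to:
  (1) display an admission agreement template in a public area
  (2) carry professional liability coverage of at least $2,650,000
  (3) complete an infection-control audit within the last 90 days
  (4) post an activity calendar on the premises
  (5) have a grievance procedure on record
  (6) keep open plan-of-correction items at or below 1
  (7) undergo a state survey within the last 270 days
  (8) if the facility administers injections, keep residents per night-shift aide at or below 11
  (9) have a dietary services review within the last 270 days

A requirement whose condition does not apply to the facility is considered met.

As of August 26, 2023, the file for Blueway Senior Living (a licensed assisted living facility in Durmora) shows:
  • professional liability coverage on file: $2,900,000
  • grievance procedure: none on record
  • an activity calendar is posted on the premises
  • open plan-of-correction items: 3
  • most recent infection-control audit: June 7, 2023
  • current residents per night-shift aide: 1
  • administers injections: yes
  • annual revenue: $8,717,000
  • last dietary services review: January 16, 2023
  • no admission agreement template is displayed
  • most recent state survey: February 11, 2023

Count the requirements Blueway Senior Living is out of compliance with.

1. admission agreement template absent → not met
2. professional liability coverage $2,900,000 ≥ $2,650,000 → met
3. infection-control audit 80 days ago vs limit 90 → met
4. activity calendar present → met
5. grievance procedure absent → not met
6. open plan-of-correction items 3 > 1 → not met
7. state survey 196 days ago vs limit 270 → met
8. condition 'administers injections' holds; residents per night-shift aide 1 ≤ 11 → met
9. dietary services review 222 days ago vs limit 270 → met
Not met: 3 of 9

3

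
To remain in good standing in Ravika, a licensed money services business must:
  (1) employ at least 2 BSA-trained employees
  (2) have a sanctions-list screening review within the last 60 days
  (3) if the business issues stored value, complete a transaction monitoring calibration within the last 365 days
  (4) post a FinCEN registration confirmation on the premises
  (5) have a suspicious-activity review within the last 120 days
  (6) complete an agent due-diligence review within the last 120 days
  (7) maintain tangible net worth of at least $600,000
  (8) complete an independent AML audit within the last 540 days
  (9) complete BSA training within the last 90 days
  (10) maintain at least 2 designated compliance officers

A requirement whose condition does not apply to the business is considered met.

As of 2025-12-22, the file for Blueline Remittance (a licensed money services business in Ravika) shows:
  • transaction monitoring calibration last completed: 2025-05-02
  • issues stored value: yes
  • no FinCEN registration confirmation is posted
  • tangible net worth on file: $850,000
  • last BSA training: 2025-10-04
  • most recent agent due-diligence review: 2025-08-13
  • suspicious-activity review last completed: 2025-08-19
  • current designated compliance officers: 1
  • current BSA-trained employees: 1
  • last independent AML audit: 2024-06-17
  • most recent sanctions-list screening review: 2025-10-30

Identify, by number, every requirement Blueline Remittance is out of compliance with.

1, 4, 5, 6, 8, 10

1. BSA-trained employees 1 < 2 → not met
2. sanctions-list screening review 53 days ago vs limit 60 → met
3. condition 'issues stored value' holds; transaction monitoring calibration 234 days ago vs limit 365 → met
4. FinCEN registration confirmation absent → not met
5. suspicious-activity review 125 days ago vs limit 120 → not met
6. agent due-diligence review 131 days ago vs limit 120 → not met
7. tangible net worth $850,000 ≥ $600,000 → met
8. independent AML audit 553 days ago vs limit 540 → not met
9. BSA training 79 days ago vs limit 90 → met
10. designated compliance officers 1 < 2 → not met
Not met: 1, 4, 5, 6, 8, 10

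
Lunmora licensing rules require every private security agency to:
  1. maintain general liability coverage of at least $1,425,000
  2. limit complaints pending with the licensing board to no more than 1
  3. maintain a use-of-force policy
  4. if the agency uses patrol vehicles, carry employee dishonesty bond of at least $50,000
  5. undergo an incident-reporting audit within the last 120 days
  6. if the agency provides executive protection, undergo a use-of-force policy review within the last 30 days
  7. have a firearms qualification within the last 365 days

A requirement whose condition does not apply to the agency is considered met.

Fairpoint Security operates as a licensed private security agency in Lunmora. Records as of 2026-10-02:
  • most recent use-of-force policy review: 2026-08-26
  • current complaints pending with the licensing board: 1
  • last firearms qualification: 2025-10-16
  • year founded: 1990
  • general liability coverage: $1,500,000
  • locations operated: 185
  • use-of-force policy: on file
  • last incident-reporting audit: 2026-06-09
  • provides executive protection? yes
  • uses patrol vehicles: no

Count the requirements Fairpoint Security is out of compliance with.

1. general liability coverage $1,500,000 ≥ $1,425,000 → met
2. complaints pending with the licensing board 1 ≤ 1 → met
3. use-of-force policy present → met
4. condition 'uses patrol vehicles' does not hold → requirement n/a → met
5. incident-reporting audit 115 days ago vs limit 120 → met
6. condition 'provides executive protection' holds; use-of-force policy review 37 days ago vs limit 30 → not met
7. firearms qualification 351 days ago vs limit 365 → met
Not met: 1 of 7

1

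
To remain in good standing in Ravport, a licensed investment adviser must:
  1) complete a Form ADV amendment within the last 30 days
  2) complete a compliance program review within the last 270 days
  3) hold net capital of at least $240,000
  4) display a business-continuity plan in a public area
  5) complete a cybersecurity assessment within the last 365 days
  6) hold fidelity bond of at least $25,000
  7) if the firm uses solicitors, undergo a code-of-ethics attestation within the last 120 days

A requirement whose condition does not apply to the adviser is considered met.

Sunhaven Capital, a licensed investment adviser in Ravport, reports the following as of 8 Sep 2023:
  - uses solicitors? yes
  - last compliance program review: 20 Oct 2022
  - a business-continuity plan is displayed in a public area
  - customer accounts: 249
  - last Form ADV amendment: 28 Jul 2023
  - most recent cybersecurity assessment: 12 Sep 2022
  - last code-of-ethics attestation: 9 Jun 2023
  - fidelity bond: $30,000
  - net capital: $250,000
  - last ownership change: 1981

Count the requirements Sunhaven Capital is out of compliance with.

1. Form ADV amendment 42 days ago vs limit 30 → not met
2. compliance program review 323 days ago vs limit 270 → not met
3. net capital $250,000 ≥ $240,000 → met
4. business-continuity plan present → met
5. cybersecurity assessment 361 days ago vs limit 365 → met
6. fidelity bond $30,000 ≥ $25,000 → met
7. condition 'uses solicitors' holds; code-of-ethics attestation 91 days ago vs limit 120 → met
Not met: 2 of 7

2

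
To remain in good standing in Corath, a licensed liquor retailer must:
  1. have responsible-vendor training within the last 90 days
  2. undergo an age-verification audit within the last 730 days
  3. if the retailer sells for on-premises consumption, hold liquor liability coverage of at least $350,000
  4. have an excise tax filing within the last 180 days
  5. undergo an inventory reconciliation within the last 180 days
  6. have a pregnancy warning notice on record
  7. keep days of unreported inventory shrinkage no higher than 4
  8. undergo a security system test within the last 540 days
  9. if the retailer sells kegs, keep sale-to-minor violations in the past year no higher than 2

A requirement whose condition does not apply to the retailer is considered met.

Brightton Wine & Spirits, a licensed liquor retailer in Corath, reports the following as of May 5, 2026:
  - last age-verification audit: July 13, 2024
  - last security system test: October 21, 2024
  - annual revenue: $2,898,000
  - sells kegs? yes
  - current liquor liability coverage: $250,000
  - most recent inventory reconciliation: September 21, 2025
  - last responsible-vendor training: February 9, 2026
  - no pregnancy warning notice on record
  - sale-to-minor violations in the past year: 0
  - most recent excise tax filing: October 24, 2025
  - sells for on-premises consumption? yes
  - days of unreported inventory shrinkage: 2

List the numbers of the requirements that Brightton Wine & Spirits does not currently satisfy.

3, 4, 5, 6, 8

1. responsible-vendor training 85 days ago vs limit 90 → met
2. age-verification audit 661 days ago vs limit 730 → met
3. condition 'sells for on-premises consumption' holds; liquor liability coverage $250,000 < $350,000 → not met
4. excise tax filing 193 days ago vs limit 180 → not met
5. inventory reconciliation 226 days ago vs limit 180 → not met
6. pregnancy warning notice absent → not met
7. days of unreported inventory shrinkage 2 ≤ 4 → met
8. security system test 561 days ago vs limit 540 → not met
9. condition 'sells kegs' holds; sale-to-minor violations in the past year 0 ≤ 2 → met
Not met: 3, 4, 5, 6, 8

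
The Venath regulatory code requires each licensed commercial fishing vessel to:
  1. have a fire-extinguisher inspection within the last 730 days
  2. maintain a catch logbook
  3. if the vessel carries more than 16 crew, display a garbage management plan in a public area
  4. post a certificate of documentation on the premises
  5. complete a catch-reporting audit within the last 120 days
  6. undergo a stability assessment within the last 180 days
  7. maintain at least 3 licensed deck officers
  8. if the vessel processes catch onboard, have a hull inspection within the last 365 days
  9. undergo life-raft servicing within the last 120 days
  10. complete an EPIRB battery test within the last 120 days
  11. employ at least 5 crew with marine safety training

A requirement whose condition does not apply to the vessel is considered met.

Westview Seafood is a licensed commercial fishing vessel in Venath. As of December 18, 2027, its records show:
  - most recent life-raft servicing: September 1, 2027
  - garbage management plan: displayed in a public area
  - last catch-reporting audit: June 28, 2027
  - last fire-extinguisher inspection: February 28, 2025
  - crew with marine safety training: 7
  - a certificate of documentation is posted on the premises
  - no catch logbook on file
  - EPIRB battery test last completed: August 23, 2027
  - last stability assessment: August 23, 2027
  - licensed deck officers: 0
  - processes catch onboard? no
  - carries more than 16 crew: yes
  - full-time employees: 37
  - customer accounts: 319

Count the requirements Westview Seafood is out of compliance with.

4

1. fire-extinguisher inspection 1023 days ago vs limit 730 → not met
2. catch logbook absent → not met
3. condition 'carries more than 16 crew' holds; garbage management plan present → met
4. certificate of documentation present → met
5. catch-reporting audit 173 days ago vs limit 120 → not met
6. stability assessment 117 days ago vs limit 180 → met
7. licensed deck officers 0 < 3 → not met
8. condition 'processes catch onboard' does not hold → requirement n/a → met
9. life-raft servicing 108 days ago vs limit 120 → met
10. EPIRB battery test 117 days ago vs limit 120 → met
11. crew with marine safety training 7 ≥ 5 → met
Not met: 4 of 11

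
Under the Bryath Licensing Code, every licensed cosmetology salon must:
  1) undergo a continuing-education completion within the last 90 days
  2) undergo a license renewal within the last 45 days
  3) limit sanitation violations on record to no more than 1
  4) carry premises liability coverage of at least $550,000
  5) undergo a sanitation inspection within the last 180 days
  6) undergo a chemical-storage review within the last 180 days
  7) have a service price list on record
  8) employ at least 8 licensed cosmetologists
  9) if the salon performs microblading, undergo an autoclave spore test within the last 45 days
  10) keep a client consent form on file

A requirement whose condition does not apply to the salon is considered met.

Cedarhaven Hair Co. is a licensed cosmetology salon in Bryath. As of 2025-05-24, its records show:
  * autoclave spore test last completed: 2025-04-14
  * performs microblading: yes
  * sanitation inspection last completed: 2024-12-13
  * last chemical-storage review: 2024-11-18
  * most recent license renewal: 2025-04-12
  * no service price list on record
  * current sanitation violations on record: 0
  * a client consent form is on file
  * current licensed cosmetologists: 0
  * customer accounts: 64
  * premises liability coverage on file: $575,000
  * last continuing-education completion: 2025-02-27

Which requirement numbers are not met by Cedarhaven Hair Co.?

1. continuing-education completion 86 days ago vs limit 90 → met
2. license renewal 42 days ago vs limit 45 → met
3. sanitation violations on record 0 ≤ 1 → met
4. premises liability coverage $575,000 ≥ $550,000 → met
5. sanitation inspection 162 days ago vs limit 180 → met
6. chemical-storage review 187 days ago vs limit 180 → not met
7. service price list absent → not met
8. licensed cosmetologists 0 < 8 → not met
9. condition 'performs microblading' holds; autoclave spore test 40 days ago vs limit 45 → met
10. client consent form present → met
Not met: 6, 7, 8

6, 7, 8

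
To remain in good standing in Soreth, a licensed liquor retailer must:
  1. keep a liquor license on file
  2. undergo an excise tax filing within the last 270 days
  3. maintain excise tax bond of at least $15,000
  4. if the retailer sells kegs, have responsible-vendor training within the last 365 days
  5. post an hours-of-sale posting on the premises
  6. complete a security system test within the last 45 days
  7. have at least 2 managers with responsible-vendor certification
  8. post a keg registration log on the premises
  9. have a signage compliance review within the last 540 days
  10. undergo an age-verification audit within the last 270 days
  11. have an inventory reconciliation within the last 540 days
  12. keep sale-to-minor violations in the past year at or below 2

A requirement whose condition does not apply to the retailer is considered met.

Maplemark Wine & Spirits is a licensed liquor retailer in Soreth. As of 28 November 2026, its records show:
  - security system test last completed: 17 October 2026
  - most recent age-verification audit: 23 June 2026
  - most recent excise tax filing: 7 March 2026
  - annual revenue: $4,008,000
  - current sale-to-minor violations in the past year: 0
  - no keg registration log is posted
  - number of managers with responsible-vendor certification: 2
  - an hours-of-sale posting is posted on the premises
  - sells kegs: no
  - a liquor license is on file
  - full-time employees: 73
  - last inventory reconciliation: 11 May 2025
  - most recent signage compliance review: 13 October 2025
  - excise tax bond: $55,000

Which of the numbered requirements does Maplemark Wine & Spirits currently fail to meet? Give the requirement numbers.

8, 11

1. liquor license present → met
2. excise tax filing 266 days ago vs limit 270 → met
3. excise tax bond $55,000 ≥ $15,000 → met
4. condition 'sells kegs' does not hold → requirement n/a → met
5. hours-of-sale posting present → met
6. security system test 42 days ago vs limit 45 → met
7. managers with responsible-vendor certification 2 ≥ 2 → met
8. keg registration log absent → not met
9. signage compliance review 411 days ago vs limit 540 → met
10. age-verification audit 158 days ago vs limit 270 → met
11. inventory reconciliation 566 days ago vs limit 540 → not met
12. sale-to-minor violations in the past year 0 ≤ 2 → met
Not met: 8, 11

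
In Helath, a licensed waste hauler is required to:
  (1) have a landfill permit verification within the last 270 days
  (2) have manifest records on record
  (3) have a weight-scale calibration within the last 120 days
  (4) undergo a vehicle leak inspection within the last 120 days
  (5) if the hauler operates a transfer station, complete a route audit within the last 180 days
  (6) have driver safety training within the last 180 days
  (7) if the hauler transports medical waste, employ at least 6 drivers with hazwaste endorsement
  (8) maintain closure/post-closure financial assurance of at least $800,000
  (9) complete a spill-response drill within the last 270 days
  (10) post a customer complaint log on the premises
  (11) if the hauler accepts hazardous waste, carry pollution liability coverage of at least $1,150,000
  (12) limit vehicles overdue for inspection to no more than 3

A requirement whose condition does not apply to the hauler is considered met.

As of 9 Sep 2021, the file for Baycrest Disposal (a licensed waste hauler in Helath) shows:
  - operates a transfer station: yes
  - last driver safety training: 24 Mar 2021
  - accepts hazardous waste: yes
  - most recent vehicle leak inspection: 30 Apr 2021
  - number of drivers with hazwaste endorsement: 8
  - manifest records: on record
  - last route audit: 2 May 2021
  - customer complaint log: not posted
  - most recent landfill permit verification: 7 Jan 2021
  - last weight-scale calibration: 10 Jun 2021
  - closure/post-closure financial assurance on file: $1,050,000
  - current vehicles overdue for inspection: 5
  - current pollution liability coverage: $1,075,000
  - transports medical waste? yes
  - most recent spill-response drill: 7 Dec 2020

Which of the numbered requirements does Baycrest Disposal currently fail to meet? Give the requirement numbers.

4, 9, 10, 11, 12

1. landfill permit verification 245 days ago vs limit 270 → met
2. manifest records present → met
3. weight-scale calibration 91 days ago vs limit 120 → met
4. vehicle leak inspection 132 days ago vs limit 120 → not met
5. condition 'operates a transfer station' holds; route audit 130 days ago vs limit 180 → met
6. driver safety training 169 days ago vs limit 180 → met
7. condition 'transports medical waste' holds; drivers with hazwaste endorsement 8 ≥ 6 → met
8. closure/post-closure financial assurance $1,050,000 ≥ $800,000 → met
9. spill-response drill 276 days ago vs limit 270 → not met
10. customer complaint log absent → not met
11. condition 'accepts hazardous waste' holds; pollution liability coverage $1,075,000 < $1,150,000 → not met
12. vehicles overdue for inspection 5 > 3 → not met
Not met: 4, 9, 10, 11, 12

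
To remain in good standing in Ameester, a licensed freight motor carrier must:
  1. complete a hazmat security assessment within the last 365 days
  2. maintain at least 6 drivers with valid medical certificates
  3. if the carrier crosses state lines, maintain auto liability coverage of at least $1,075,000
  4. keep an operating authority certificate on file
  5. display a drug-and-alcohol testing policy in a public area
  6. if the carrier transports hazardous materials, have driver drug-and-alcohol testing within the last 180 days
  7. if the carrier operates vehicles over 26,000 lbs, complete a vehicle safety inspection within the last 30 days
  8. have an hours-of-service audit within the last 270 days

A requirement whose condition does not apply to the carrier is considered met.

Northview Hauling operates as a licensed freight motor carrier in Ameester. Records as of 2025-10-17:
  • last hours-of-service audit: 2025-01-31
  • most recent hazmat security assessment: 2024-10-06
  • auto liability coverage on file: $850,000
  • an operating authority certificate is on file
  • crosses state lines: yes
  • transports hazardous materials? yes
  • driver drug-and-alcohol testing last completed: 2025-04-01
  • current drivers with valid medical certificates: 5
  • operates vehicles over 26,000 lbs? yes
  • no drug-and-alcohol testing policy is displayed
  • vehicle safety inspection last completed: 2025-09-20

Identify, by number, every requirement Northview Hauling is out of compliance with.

1. hazmat security assessment 376 days ago vs limit 365 → not met
2. drivers with valid medical certificates 5 < 6 → not met
3. condition 'crosses state lines' holds; auto liability coverage $850,000 < $1,075,000 → not met
4. operating authority certificate present → met
5. drug-and-alcohol testing policy absent → not met
6. condition 'transports hazardous materials' holds; driver drug-and-alcohol testing 199 days ago vs limit 180 → not met
7. condition 'operates vehicles over 26,000 lbs' holds; vehicle safety inspection 27 days ago vs limit 30 → met
8. hours-of-service audit 259 days ago vs limit 270 → met
Not met: 1, 2, 3, 5, 6

1, 2, 3, 5, 6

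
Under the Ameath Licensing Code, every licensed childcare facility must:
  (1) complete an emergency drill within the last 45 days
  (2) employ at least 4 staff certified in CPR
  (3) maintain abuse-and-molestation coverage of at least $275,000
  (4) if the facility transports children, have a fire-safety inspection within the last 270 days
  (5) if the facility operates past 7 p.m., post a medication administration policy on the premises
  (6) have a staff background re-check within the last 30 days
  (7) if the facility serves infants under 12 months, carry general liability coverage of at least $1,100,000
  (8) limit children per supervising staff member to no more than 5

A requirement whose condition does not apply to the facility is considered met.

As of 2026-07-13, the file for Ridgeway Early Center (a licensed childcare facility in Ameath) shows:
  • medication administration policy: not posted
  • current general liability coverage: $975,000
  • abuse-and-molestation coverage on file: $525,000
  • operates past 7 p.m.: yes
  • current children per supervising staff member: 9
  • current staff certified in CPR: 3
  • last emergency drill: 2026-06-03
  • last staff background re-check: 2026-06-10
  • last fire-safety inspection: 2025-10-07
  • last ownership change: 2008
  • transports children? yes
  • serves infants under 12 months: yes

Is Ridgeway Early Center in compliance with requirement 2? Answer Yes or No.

2. staff certified in CPR 3 < 4 → not met

No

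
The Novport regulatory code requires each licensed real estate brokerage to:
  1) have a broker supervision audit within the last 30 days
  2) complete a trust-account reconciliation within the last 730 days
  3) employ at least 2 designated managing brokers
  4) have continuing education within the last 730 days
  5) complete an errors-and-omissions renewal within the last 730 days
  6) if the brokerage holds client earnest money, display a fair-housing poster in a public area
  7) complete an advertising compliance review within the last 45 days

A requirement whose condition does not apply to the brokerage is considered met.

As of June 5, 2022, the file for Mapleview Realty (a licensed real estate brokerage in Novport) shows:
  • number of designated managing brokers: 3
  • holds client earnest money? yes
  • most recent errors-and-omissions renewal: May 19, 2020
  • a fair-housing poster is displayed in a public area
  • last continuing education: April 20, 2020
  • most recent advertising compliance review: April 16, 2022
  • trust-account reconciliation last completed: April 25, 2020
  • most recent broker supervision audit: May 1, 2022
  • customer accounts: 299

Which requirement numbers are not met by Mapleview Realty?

1, 2, 4, 5, 7

1. broker supervision audit 35 days ago vs limit 30 → not met
2. trust-account reconciliation 771 days ago vs limit 730 → not met
3. designated managing brokers 3 ≥ 2 → met
4. continuing education 776 days ago vs limit 730 → not met
5. errors-and-omissions renewal 747 days ago vs limit 730 → not met
6. condition 'holds client earnest money' holds; fair-housing poster present → met
7. advertising compliance review 50 days ago vs limit 45 → not met
Not met: 1, 2, 4, 5, 7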